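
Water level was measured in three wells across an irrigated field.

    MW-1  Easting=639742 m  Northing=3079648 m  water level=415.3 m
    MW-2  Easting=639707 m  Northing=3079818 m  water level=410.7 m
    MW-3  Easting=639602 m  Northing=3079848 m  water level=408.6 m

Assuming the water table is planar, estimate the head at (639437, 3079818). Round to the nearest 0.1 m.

Differences from MW-1: to MW-2 (Δx, Δy, Δh) = (-35, 170, -4.6); to MW-3 = (-140, 200, -6.7).
Solve a·Δx + b·Δy = Δh: det = (-35)·200 − (-140)·170 = 16800.
∂h/∂x = [(-4.6)·200 − (-6.7)·170] / 16800 = +0.01304
∂h/∂y = [(-35)·(-6.7) − (-140)·(-4.6)] / 16800 = -0.02438
h(639437, 3079818) = 415.3 + (+0.01304)·(-305) + (-0.02438)·(170) = 415.3 -3.976 -4.144 = 407.180 m.

407.2 m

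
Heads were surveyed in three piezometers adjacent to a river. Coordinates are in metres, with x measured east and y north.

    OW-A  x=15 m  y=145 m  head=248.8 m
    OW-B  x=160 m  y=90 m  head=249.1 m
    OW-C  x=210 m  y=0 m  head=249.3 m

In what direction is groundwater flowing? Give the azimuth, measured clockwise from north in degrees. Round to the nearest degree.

Differences from OW-A: to OW-B (Δx, Δy, Δh) = (145, -55, +0.3); to OW-C = (195, -145, +0.5).
Determinant of the coordinate differences = 145·(-145) − 195·(-55) = -10300.
∂h/∂x = [(+0.3)·(-145) − (+0.5)·(-55)] / -10300 = +0.001553
∂h/∂y = [145·(+0.5) − 195·(+0.3)] / -10300 = -0.001359
Flow direction (−∇h) has components (-0.001553 E, +0.001359 N).
Azimuth = atan2(E, N) = atan2(-0.001553, +0.001359) = 311.2° ≈ 311°.

311°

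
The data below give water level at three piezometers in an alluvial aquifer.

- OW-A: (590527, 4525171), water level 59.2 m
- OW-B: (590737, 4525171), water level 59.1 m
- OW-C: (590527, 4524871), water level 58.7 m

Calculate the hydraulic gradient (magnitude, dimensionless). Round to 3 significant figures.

0.00173

∂h/∂x = (59.1 − 59.2) / (590737 − 590527) = -0.0004762
∂h/∂y = (58.7 − 59.2) / (4524871 − 4525171) = +0.001667
|∇h| = √(-0.0004762² + 0.001667²) = 0.001734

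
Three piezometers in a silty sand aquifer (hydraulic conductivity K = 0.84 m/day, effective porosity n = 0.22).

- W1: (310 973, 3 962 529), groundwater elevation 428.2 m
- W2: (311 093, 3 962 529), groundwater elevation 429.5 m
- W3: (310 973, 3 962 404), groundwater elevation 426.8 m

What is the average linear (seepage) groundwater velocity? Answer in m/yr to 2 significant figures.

∂h/∂x = (429.5 − 428.2) / (311093 − 310973) = +0.01083
∂h/∂y = (426.8 − 428.2) / (3962404 − 3962529) = +0.01120
|∇h| = √(0.01083² + 0.01120²) = 0.01558
Seepage velocity v = K·i/n = 0.84 × 0.01558 / 0.22 = 0.05949 m/day = 21.73 m/yr.

22 m/yr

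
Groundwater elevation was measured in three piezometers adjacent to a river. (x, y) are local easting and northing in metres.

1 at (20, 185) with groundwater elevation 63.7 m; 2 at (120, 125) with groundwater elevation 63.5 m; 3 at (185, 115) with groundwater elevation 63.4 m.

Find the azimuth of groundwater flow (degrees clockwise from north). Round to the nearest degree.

127°

With h = a·x + b·y + c and 1 as origin, the differences give:
  100·a + (-60)·b = -0.2
  165·a + (-70)·b = -0.3
Eliminate b (×(-70) and ×(-60), subtract): 2900·a = -4.00 → a = ∂h/∂x = -0.001379
Back-substitute: b = ∂h/∂y = +0.001034.
Flow direction (−∇h) has components (+0.001379 E, -0.001034 N).
Azimuth = atan2(E, N) = atan2(+0.001379, -0.001034) = 126.9° ≈ 127°.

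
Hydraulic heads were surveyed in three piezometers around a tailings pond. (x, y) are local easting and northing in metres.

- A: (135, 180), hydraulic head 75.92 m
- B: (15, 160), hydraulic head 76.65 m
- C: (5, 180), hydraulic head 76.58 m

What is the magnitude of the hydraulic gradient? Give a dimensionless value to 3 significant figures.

Three-point gradient (reference A): Δ to B = (-120, -20, +0.73), Δ to C = (-130, 0, +0.66).
∂h/∂x = -0.005077, ∂h/∂y = -0.006038 (det = -2600).
|∇h| = √(-0.005077² + -0.006038²) = 0.007889

0.00789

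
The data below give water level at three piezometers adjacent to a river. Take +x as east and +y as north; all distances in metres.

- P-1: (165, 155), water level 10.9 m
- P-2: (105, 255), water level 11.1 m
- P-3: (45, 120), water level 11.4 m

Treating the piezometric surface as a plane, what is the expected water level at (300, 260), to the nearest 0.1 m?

10.3 m

With h = a·x + b·y + c and P-1 as origin, the differences give:
  (-60)·a + 100·b = +0.2
  (-120)·a + (-35)·b = +0.5
Eliminate b (×(-35) and ×100, subtract): 14100·a = -57.00 → a = ∂h/∂x = -0.004043
Back-substitute: b = ∂h/∂y = -0.0004255.
h(300, 260) = 10.9 + (-0.004043)·(135) + (-0.0004255)·(105) = 10.9 -0.546 -0.045 = 10.310 m.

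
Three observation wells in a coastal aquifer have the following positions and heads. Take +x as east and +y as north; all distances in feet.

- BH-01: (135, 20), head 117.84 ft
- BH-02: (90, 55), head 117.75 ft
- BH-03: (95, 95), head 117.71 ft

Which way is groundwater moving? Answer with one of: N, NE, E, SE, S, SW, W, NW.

NW

Three-point gradient (reference BH-01): Δ to BH-02 = (-45, 35, -0.09), Δ to BH-03 = (-40, 75, -0.13).
∂h/∂x = +0.001114, ∂h/∂y = -0.001139 (det = -1975).
Flow = −∇h = (-0.001114 east, +0.001139 north), which points northwest.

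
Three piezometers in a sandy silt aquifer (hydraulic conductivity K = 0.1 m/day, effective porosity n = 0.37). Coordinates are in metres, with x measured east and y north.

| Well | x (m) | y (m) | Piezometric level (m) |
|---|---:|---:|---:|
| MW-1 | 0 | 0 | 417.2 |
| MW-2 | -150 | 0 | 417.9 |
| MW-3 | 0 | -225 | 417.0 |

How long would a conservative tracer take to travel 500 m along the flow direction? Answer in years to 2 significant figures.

∂h/∂x = (417.9 − 417.2) / (-150 − 0) = -0.004667
∂h/∂y = (417.0 − 417.2) / (-225 − 0) = +0.0008889
|∇h| = √(-0.004667² + 0.0008889²) = 0.004751
Seepage velocity v = K·i/n = 0.1 × 0.004751 / 0.37 = 0.001284 m/day.
t = 500 / 0.001284 = 3.894e+05 days = 1.07e+03 years.

1100 years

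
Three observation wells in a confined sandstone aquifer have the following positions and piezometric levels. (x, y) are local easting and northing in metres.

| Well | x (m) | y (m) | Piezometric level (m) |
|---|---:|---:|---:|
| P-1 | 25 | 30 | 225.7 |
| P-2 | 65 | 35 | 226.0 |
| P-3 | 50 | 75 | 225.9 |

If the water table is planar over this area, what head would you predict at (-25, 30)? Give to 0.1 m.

With h = a·x + b·y + c and P-1 as origin, the differences give:
  40·a + 5·b = +0.3
  25·a + 45·b = +0.2
Eliminate b (×45 and ×5, subtract): 1675·a = 12.50 → a = ∂h/∂x = +0.007463
Back-substitute: b = ∂h/∂y = +0.0002985.
h(-25, 30) = 225.7 + (+0.007463)·(-50) + (+0.0002985)·(0) = 225.7 -0.373 +0.000 = 225.327 m.

225.3 m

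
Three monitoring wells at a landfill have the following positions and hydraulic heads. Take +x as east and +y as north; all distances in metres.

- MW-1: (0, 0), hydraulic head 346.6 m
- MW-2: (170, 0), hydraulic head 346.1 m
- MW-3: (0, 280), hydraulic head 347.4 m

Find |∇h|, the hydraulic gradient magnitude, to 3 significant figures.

∂h/∂x = (346.1 − 346.6) / (170 − 0) = -0.002941
∂h/∂y = (347.4 − 346.6) / (280 − 0) = +0.002857
|∇h| = √(-0.002941² + 0.002857²) = 0.0041

0.00410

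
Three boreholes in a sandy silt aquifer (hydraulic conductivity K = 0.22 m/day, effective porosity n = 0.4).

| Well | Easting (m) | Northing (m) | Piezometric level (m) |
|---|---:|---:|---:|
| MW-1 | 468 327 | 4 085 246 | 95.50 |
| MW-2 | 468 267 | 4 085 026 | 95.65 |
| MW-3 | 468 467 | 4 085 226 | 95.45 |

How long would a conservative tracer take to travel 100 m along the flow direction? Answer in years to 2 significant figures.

700 years

Differences from MW-1: to MW-2 (Δx, Δy, Δh) = (-60, -220, +0.15); to MW-3 = (140, -20, -0.05).
Determinant of the coordinate differences = (-60)·(-20) − 140·(-220) = 32000.
∂h/∂x = [(+0.15)·(-20) − (-0.05)·(-220)] / 32000 = -0.0004375
∂h/∂y = [(-60)·(-0.05) − 140·(+0.15)] / 32000 = -0.0005625
|∇h| = √(-0.0004375² + -0.0005625²) = 0.0007126
Seepage velocity v = K·i/n = 0.22 × 0.0007126 / 0.4 = 0.0003919 m/day.
t = 100 / 0.0003919 = 2.552e+05 days = 699 years.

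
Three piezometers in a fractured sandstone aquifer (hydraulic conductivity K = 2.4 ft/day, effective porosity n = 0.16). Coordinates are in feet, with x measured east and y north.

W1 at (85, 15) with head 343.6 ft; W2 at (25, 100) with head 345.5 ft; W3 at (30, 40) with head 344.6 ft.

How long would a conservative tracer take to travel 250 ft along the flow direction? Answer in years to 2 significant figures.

Differences from W1: to W2 (Δx, Δy, Δh) = (-60, 85, +1.9); to W3 = (-55, 25, +1.0).
Determinant of the coordinate differences = (-60)·25 − (-55)·85 = 3175.
∂h/∂x = [(+1.9)·25 − (+1.0)·85] / 3175 = -0.01181
∂h/∂y = [(-60)·(+1.0) − (-55)·(+1.9)] / 3175 = +0.01402
|∇h| = √(-0.01181² + 0.01402²) = 0.01833
Seepage velocity v = K·i/n = 2.4 × 0.01833 / 0.16 = 0.2749 ft/day.
t = 250 / 0.2749 = 909.4 days = 2.49 years.

2.5 years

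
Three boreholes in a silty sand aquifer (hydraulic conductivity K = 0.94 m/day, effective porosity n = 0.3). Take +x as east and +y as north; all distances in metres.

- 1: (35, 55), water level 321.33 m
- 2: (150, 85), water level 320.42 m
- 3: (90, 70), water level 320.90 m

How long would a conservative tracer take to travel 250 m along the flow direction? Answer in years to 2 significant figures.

Differences from 1: to 2 (Δx, Δy, Δh) = (115, 30, -0.91); to 3 = (55, 15, -0.43).
Solve a·Δx + b·Δy = Δh: det = 115·15 − 55·30 = 75.
∂h/∂x = [(-0.91)·15 − (-0.43)·30] / 75 = -0.010000
∂h/∂y = [115·(-0.43) − 55·(-0.91)] / 75 = +0.008000
|∇h| = √(-0.010000² + 0.008000²) = 0.01281
Seepage velocity v = K·i/n = 0.94 × 0.01281 / 0.3 = 0.04014 m/day.
t = 250 / 0.04014 = 6228 days = 17.1 years.

17 years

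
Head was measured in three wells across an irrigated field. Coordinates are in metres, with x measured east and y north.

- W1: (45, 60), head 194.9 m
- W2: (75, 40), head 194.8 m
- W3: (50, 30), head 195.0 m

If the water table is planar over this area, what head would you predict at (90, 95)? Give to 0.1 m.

194.5 m

Three-point gradient (reference W1): Δ to W2 = (30, -20, -0.1), Δ to W3 = (5, -30, +0.1).
∂h/∂x = -0.006250, ∂h/∂y = -0.004375 (det = -800).
h(90, 95) = 194.9 + (-0.006250)·(45) + (-0.004375)·(35) = 194.9 -0.281 -0.153 = 194.466 m.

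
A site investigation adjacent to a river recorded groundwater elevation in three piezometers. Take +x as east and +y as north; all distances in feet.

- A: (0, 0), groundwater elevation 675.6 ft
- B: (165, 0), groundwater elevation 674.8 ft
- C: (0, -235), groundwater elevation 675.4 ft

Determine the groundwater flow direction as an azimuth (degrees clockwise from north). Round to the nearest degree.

100°

∂h/∂x = (674.8 − 675.6) / (165 − 0) = -0.004848
∂h/∂y = (675.4 − 675.6) / (-235 − 0) = +0.0008511
Flow direction (−∇h) has components (+0.004848 E, -0.0008511 N).
Azimuth = atan2(E, N) = atan2(+0.004848, -0.0008511) = 100.0° ≈ 100°.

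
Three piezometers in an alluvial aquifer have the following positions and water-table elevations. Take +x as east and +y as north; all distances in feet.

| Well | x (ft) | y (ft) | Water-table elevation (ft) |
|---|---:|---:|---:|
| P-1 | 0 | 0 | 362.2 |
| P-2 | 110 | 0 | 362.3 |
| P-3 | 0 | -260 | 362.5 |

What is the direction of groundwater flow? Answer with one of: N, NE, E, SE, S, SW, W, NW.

∂h/∂x = (362.3 − 362.2) / (110 − 0) = +0.0009091
∂h/∂y = (362.5 − 362.2) / (-260 − 0) = -0.001154
Flow = −∇h = (-0.0009091 east, +0.001154 north), which points northwest.

NW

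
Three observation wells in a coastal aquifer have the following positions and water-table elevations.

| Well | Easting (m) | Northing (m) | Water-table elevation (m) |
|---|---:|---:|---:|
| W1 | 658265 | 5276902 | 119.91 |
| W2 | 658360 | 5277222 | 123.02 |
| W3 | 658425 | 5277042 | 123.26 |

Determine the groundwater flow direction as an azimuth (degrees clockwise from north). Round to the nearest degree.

254°

With h = a·x + b·y + c and W1 as origin, the differences give:
  95·a + 320·b = +3.11
  160·a + 140·b = +3.35
Eliminate b (×140 and ×320, subtract): -37900·a = -636.600 → a = ∂h/∂x = +0.01680
Back-substitute: b = ∂h/∂y = +0.004732.
Flow direction (−∇h) has components (-0.01680 E, -0.004732 N).
Azimuth = atan2(E, N) = atan2(-0.01680, -0.004732) = 254.3° ≈ 254°.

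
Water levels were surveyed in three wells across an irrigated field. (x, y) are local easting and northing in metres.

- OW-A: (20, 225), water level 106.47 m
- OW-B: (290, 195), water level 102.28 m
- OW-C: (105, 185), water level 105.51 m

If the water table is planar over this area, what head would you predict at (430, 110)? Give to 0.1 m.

With h = a·x + b·y + c and OW-A as origin, the differences give:
  270·a + (-30)·b = -4.19
  85·a + (-40)·b = -0.96
Eliminate b (×(-40) and ×(-30), subtract): -8250·a = 138.800 → a = ∂h/∂x = -0.01682
Back-substitute: b = ∂h/∂y = -0.01175.
h(430, 110) = 106.47 + (-0.01682)·(410) + (-0.01175)·(-115) = 106.47 -6.898 +1.351 = 100.923 m.

100.9 m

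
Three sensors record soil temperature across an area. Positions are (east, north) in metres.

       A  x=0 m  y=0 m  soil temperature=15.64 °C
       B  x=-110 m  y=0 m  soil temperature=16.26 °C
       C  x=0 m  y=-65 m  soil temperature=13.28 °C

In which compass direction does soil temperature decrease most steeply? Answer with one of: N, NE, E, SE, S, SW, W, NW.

∂T/∂x = (16.26 − 15.64) / (-110 − 0) = -0.005636
∂T/∂y = (13.28 − 15.64) / (-65 − 0) = +0.03631
Steepest decrease is along −∇f = (+0.005636 E, -0.03631 N) → south.

S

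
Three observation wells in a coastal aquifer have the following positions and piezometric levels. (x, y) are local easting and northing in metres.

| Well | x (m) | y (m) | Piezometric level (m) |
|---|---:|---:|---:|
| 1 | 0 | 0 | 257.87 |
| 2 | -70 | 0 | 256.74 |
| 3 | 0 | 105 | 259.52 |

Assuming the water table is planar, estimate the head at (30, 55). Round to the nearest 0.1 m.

259.2 m

∂h/∂x = (256.74 − 257.87) / (-70 − 0) = +0.01614
∂h/∂y = (259.52 − 257.87) / (105 − 0) = +0.01571
h(30, 55) = 257.87 + (+0.01614)·(30) + (+0.01571)·(55) = 257.87 +0.484 +0.864 = 259.219 m.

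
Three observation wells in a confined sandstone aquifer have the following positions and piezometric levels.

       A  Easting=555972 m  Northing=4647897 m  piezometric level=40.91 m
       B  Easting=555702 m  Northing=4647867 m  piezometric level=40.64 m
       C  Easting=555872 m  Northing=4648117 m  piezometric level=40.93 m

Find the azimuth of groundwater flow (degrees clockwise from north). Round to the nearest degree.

Differences from A: to B (Δx, Δy, Δh) = (-270, -30, -0.27); to C = (-100, 220, +0.02).
Determinant of the coordinate differences = (-270)·220 − (-100)·(-30) = -62400.
∂h/∂x = [(-0.27)·220 − (+0.02)·(-30)] / -62400 = +0.0009423
∂h/∂y = [(-270)·(+0.02) − (-100)·(-0.27)] / -62400 = +0.0005192
Flow direction (−∇h) has components (-0.0009423 E, -0.0005192 N).
Azimuth = atan2(E, N) = atan2(-0.0009423, -0.0005192) = 241.1° ≈ 241°.

241°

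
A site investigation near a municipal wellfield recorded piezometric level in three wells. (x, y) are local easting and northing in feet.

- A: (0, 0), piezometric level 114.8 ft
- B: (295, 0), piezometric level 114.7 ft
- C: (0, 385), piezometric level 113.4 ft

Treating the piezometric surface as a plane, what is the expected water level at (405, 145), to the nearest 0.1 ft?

∂h/∂x = (114.7 − 114.8) / (295 − 0) = -0.0003390
∂h/∂y = (113.4 − 114.8) / (385 − 0) = -0.003636
h(405, 145) = 114.8 + (-0.0003390)·(405) + (-0.003636)·(145) = 114.8 -0.137 -0.527 = 114.135 ft.

114.1 ft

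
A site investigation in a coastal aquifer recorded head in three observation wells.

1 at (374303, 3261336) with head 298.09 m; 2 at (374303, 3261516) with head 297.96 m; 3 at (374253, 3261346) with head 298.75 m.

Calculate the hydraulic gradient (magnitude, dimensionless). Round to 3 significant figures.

0.0134

With h = a·x + b·y + c and 1 as origin, the differences give:
  0·a + 180·b = -0.13
  (-50)·a + 10·b = +0.66
Eliminate b (×10 and ×180, subtract): 9000·a = -120.100 → a = ∂h/∂x = -0.01334
Back-substitute: b = ∂h/∂y = -0.0007222.
|∇h| = √(-0.01334² + -0.0007222²) = 0.01336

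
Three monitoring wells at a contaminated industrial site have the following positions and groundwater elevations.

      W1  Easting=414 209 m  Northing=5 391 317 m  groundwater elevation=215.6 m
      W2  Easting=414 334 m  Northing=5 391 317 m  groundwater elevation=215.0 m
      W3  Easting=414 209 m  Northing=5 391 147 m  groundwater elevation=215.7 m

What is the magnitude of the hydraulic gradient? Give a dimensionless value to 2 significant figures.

∂h/∂x = (215.0 − 215.6) / (414334 − 414209) = -0.004800
∂h/∂y = (215.7 − 215.6) / (5391147 − 5391317) = -0.0005882
|∇h| = √(-0.004800² + -0.0005882²) = 0.004836

0.0048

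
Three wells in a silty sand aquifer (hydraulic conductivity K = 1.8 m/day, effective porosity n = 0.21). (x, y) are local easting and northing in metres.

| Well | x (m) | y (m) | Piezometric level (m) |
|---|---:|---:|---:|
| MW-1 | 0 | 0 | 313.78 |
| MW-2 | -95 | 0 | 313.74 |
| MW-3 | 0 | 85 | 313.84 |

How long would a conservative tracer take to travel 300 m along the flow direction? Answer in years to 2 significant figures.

120 years

∂h/∂x = (313.74 − 313.78) / (-95 − 0) = +0.0004211
∂h/∂y = (313.84 − 313.78) / (85 − 0) = +0.0007059
|∇h| = √(0.0004211² + 0.0007059²) = 0.000822
Seepage velocity v = K·i/n = 1.8 × 0.000822 / 0.21 = 0.007046 m/day.
t = 300 / 0.007046 = 4.258e+04 days = 117 years.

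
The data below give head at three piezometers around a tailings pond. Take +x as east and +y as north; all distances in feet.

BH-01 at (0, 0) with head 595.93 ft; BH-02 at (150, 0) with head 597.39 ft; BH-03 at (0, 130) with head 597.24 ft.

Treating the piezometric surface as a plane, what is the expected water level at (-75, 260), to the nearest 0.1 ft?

597.8 ft

∂h/∂x = (597.39 − 595.93) / (150 − 0) = +0.009733
∂h/∂y = (597.24 − 595.93) / (130 − 0) = +0.01008
h(-75, 260) = 595.93 + (+0.009733)·(-75) + (+0.01008)·(260) = 595.93 -0.730 +2.620 = 597.820 ft.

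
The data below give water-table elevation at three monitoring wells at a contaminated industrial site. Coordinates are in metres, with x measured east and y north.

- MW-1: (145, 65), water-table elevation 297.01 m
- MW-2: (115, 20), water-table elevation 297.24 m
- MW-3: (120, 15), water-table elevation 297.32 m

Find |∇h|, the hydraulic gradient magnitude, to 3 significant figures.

0.0115

Differences from MW-1: to MW-2 (Δx, Δy, Δh) = (-30, -45, +0.23); to MW-3 = (-25, -50, +0.31).
Determinant of the coordinate differences = (-30)·(-50) − (-25)·(-45) = 375.
∂h/∂x = [(+0.23)·(-50) − (+0.31)·(-45)] / 375 = +0.006533
∂h/∂y = [(-30)·(+0.31) − (-25)·(+0.23)] / 375 = -0.009467
|∇h| = √(0.006533² + -0.009467²) = 0.0115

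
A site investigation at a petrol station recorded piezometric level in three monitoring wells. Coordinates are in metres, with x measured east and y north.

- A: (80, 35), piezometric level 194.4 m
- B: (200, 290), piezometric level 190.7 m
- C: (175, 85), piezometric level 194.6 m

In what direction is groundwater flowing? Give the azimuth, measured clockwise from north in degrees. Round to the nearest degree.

328°

With h = a·x + b·y + c and A as origin, the differences give:
  120·a + 255·b = -3.7
  95·a + 50·b = +0.2
Eliminate b (×50 and ×255, subtract): -18225·a = -236.00 → a = ∂h/∂x = +0.01295
Back-substitute: b = ∂h/∂y = -0.02060.
Flow direction (−∇h) has components (-0.01295 E, +0.02060 N).
Azimuth = atan2(E, N) = atan2(-0.01295, +0.02060) = 327.9° ≈ 328°.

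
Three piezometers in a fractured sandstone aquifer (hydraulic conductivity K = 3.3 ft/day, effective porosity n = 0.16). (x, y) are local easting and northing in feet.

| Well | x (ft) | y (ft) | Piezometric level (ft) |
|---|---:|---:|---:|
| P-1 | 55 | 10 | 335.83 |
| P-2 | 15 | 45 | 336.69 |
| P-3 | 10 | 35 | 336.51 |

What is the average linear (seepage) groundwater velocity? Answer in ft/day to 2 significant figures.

Three-point gradient (reference P-1): Δ to P-2 = (-40, 35, +0.86), Δ to P-3 = (-45, 25, +0.68).
∂h/∂x = -0.004000, ∂h/∂y = +0.02000 (det = 575).
|∇h| = √(-0.004000² + 0.02000²) = 0.0204
Seepage velocity v = K·i/n = 3.3 × 0.0204 / 0.16 = 0.4208 ft/day.

0.42 ft/day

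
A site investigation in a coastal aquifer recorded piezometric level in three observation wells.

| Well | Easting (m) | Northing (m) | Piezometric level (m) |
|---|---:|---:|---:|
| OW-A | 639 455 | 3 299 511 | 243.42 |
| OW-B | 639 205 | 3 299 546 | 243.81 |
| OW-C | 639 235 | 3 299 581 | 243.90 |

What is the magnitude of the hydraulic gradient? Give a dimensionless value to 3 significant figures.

0.00365

Differences from OW-A: to OW-B (Δx, Δy, Δh) = (-250, 35, +0.39); to OW-C = (-220, 70, +0.48).
Solve a·Δx + b·Δy = Δh: det = (-250)·70 − (-220)·35 = -9800.
∂h/∂x = [(+0.39)·70 − (+0.48)·35] / -9800 = -0.001071
∂h/∂y = [(-250)·(+0.48) − (-220)·(+0.39)] / -9800 = +0.003490
|∇h| = √(-0.001071² + 0.003490²) = 0.003651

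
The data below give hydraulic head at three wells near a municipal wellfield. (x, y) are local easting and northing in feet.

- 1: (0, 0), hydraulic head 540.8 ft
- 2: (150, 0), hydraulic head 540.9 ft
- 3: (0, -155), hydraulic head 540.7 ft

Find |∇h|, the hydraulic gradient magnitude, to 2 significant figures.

0.00093

∂h/∂x = (540.9 − 540.8) / (150 − 0) = +0.0006667
∂h/∂y = (540.7 − 540.8) / (-155 − 0) = +0.0006452
|∇h| = √(0.0006667² + 0.0006452²) = 0.0009278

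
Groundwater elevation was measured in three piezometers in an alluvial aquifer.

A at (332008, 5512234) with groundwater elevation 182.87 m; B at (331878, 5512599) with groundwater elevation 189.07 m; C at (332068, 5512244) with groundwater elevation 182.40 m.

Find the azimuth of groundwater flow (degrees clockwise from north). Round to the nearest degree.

Three-point gradient (reference A): Δ to B = (-130, 365, +6.20), Δ to C = (60, 10, -0.47).
∂h/∂x = -0.01007, ∂h/∂y = +0.01340 (det = -23200).
Flow direction (−∇h) has components (+0.01007 E, -0.01340 N).
Azimuth = atan2(E, N) = atan2(+0.01007, -0.01340) = 143.1° ≈ 143°.

143°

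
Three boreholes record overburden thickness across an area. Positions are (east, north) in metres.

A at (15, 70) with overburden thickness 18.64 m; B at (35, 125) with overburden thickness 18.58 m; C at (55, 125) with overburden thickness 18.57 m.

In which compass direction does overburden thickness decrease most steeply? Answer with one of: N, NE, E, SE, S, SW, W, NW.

NE

Differences from A: to B (Δx, Δy, Δh) = (20, 55, -0.06); to C = (40, 55, -0.07).
Solve a·Δx + b·Δy = Δd: det = 20·55 − 40·55 = -1100.
∂d/∂x = [(-0.06)·55 − (-0.07)·55] / -1100 = -0.0005000
∂d/∂y = [20·(-0.07) − 40·(-0.06)] / -1100 = -0.0009091
Steepest decrease is along −∇f = (+0.0005000 E, +0.0009091 N) → northeast.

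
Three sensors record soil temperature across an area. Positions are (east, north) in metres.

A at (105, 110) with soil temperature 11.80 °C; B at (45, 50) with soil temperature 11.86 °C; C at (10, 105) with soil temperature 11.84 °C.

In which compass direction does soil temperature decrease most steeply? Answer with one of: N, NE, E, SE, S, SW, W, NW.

Differences from A: to B (Δx, Δy, Δh) = (-60, -60, +0.06); to C = (-95, -5, +0.04).
Solve a·Δx + b·Δy = ΔT: det = (-60)·(-5) − (-95)·(-60) = -5400.
∂T/∂x = [(+0.06)·(-5) − (+0.04)·(-60)] / -5400 = -0.0003889
∂T/∂y = [(-60)·(+0.04) − (-95)·(+0.06)] / -5400 = -0.0006111
Steepest decrease is along −∇f = (+0.0003889 E, +0.0006111 N) → northeast.

NE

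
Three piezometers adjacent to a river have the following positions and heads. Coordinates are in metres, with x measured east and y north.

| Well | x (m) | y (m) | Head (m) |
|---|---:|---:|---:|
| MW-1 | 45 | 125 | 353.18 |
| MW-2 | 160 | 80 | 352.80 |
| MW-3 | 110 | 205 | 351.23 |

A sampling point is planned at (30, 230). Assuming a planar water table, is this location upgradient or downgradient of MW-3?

upgradient

Differences from MW-1: to MW-2 (Δx, Δy, Δh) = (115, -45, -0.38); to MW-3 = (65, 80, -1.95).
Determinant of the coordinate differences = 115·80 − 65·(-45) = 12125.
∂h/∂x = [(-0.38)·80 − (-1.95)·(-45)] / 12125 = -0.009744
∂h/∂y = [115·(-1.95) − 65·(-0.38)] / 12125 = -0.01646
Head at (30, 230) = 353.18 + (-0.009744)·(-15) + (-0.01646)·(105) = 351.60 m.
That is higher than the 351.23 m at MW-3, so the point is upgradient.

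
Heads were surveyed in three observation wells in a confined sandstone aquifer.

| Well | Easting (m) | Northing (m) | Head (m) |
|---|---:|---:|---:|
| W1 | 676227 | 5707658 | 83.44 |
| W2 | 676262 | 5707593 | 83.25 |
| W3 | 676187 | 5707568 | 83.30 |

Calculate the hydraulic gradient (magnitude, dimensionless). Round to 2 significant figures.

0.0026

Differences from W1: to W2 (Δx, Δy, Δh) = (35, -65, -0.19); to W3 = (-40, -90, -0.14).
Solve a·Δx + b·Δy = Δh: det = 35·(-90) − (-40)·(-65) = -5750.
∂h/∂x = [(-0.19)·(-90) − (-0.14)·(-65)] / -5750 = -0.001391
∂h/∂y = [35·(-0.14) − (-40)·(-0.19)] / -5750 = +0.002174
|∇h| = √(-0.001391² + 0.002174²) = 0.002581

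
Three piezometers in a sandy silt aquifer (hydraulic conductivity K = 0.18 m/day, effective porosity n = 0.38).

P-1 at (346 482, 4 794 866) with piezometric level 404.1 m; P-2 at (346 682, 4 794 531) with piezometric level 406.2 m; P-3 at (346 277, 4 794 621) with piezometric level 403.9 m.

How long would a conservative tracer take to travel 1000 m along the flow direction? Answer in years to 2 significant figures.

Differences from P-1: to P-2 (Δx, Δy, Δh) = (200, -335, +2.1); to P-3 = (-205, -245, -0.2).
Solve a·Δx + b·Δy = Δh: det = 200·(-245) − (-205)·(-335) = -117675.
∂h/∂x = [(+2.1)·(-245) − (-0.2)·(-335)] / -117675 = +0.004942
∂h/∂y = [200·(-0.2) − (-205)·(+2.1)] / -117675 = -0.003318
|∇h| = √(0.004942² + -0.003318²) = 0.005953
Seepage velocity v = K·i/n = 0.18 × 0.005953 / 0.38 = 0.00282 m/day.
t = 1000 / 0.00282 = 3.546e+05 days = 971 years.

970 years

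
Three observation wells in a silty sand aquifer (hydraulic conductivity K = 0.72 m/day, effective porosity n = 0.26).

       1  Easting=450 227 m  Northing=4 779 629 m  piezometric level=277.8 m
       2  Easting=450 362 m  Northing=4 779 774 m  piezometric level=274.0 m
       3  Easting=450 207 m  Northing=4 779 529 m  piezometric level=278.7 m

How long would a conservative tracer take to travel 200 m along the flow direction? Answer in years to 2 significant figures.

Three-point gradient (reference 1): Δ to 2 = (135, 145, -3.8), Δ to 3 = (-20, -100, +0.9).
∂h/∂x = -0.02354, ∂h/∂y = -0.004292 (det = -10600).
|∇h| = √(-0.02354² + -0.004292²) = 0.02393
Seepage velocity v = K·i/n = 0.72 × 0.02393 / 0.26 = 0.06627 m/day.
t = 200 / 0.06627 = 3018 days = 8.26 years.

8.3 years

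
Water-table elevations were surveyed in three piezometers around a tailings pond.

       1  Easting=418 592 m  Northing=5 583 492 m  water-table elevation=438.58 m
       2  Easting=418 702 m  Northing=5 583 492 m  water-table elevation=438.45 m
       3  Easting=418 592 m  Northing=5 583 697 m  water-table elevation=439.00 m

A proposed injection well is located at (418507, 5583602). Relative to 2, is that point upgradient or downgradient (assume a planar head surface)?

∂h/∂x = (438.45 − 438.58) / (418702 − 418592) = -0.001182
∂h/∂y = (439.00 − 438.58) / (5583697 − 5583492) = +0.002049
Head at (418507, 5583602) = 438.58 + (-0.001182)·(-85) + (+0.002049)·(110) = 438.91 m.
That is higher than the 438.45 m at 2, so the point is upgradient.

upgradient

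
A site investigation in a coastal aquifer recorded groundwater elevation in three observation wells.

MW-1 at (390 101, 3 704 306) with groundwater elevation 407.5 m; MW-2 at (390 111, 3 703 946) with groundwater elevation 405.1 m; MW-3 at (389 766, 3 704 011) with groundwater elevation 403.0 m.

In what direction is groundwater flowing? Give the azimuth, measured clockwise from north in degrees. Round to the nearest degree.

Three-point gradient (reference MW-1): Δ to MW-2 = (10, -360, -2.4), Δ to MW-3 = (-335, -295, -4.5).
∂h/∂x = +0.007382, ∂h/∂y = +0.006872 (det = -123550).
Flow direction (−∇h) has components (-0.007382 E, -0.006872 N).
Azimuth = atan2(E, N) = atan2(-0.007382, -0.006872) = 227.0° ≈ 227°.

227°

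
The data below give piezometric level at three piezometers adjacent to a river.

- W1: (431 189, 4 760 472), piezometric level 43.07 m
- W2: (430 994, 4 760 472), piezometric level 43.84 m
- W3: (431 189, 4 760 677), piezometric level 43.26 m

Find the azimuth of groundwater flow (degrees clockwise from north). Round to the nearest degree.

∂h/∂x = (43.84 − 43.07) / (430994 − 431189) = -0.003949
∂h/∂y = (43.26 − 43.07) / (4760677 − 4760472) = +0.0009268
Flow direction (−∇h) has components (+0.003949 E, -0.0009268 N).
Azimuth = atan2(E, N) = atan2(+0.003949, -0.0009268) = 103.2° ≈ 103°.

103°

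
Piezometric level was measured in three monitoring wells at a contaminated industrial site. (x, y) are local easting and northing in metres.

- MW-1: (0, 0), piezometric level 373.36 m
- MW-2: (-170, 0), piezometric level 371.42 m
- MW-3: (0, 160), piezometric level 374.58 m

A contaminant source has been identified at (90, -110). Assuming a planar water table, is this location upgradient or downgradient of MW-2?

∂h/∂x = (371.42 − 373.36) / (-170 − 0) = +0.01141
∂h/∂y = (374.58 − 373.36) / (160 − 0) = +0.007625
Head at (90, -110) = 373.36 + (+0.01141)·(90) + (+0.007625)·(-110) = 373.55 m.
That is higher than the 371.42 m at MW-2, so the point is upgradient.

upgradient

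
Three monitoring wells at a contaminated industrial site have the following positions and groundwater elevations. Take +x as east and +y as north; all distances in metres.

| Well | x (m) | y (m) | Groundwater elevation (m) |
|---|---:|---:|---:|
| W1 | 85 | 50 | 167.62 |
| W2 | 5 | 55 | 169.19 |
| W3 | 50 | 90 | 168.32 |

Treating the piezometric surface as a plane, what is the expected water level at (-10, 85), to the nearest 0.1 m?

Three-point gradient (reference W1): Δ to W2 = (-80, 5, +1.57), Δ to W3 = (-35, 40, +0.70).
∂h/∂x = -0.01960, ∂h/∂y = +0.0003471 (det = -3025).
h(-10, 85) = 167.62 + (-0.01960)·(-95) + (+0.0003471)·(35) = 167.62 +1.862 +0.012 = 169.494 m.

169.5 m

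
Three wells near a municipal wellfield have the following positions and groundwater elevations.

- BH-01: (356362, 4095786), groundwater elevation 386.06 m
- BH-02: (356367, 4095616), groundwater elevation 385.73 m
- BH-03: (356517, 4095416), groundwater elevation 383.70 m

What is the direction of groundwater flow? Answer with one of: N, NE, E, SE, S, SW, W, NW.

Taking BH-01 as reference: BH-02−BH-01 = (5, -170, -0.33); BH-03−BH-01 = (155, -370, -2.36).
Determinant of the coordinate differences = 5·(-370) − 155·(-170) = 24500.
∂h/∂x = [(-0.33)·(-370) − (-2.36)·(-170)] / 24500 = -0.01139
∂h/∂y = [5·(-2.36) − 155·(-0.33)] / 24500 = +0.001606
Flow = −∇h = (+0.01139 east, -0.001606 north), which points east.

E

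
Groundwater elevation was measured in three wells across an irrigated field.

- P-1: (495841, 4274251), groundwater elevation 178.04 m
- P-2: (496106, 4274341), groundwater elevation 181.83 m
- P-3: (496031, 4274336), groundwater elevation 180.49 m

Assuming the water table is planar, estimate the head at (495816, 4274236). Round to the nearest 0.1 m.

177.8 m

Differences from P-1: to P-2 (Δx, Δy, Δh) = (265, 90, +3.79); to P-3 = (190, 85, +2.45).
Solve a·Δx + b·Δy = Δh: det = 265·85 − 190·90 = 5425.
∂h/∂x = [(+3.79)·85 − (+2.45)·90] / 5425 = +0.01874
∂h/∂y = [265·(+2.45) − 190·(+3.79)] / 5425 = -0.01306
h(495816, 4274236) = 178.04 + (+0.01874)·(-25) + (-0.01306)·(-15) = 178.04 -0.468 +0.196 = 177.767 m.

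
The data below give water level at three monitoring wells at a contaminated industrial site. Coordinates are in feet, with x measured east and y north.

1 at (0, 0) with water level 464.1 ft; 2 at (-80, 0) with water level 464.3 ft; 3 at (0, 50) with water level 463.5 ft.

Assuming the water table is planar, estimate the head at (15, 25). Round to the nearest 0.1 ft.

463.8 ft

∂h/∂x = (464.3 − 464.1) / (-80 − 0) = -0.002500
∂h/∂y = (463.5 − 464.1) / (50 − 0) = -0.01200
h(15, 25) = 464.1 + (-0.002500)·(15) + (-0.01200)·(25) = 464.1 -0.037 -0.300 = 463.762 ft.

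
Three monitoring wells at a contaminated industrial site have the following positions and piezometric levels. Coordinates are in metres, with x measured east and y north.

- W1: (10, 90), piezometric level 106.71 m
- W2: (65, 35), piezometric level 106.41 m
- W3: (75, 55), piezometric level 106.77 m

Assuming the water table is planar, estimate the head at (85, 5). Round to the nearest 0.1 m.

106.2 m

Three-point gradient (reference W1): Δ to W2 = (55, -55, -0.30), Δ to W3 = (65, -35, +0.06).
∂h/∂x = +0.008364, ∂h/∂y = +0.01382 (det = 1650).
h(85, 5) = 106.71 + (+0.008364)·(75) + (+0.01382)·(-85) = 106.71 +0.627 -1.175 = 106.163 m.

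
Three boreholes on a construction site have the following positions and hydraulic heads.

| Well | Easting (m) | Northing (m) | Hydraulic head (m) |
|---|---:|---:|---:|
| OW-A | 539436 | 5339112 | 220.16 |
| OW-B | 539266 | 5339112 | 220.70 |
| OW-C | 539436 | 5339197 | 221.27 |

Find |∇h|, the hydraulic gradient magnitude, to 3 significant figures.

0.0134

∂h/∂x = (220.70 − 220.16) / (539266 − 539436) = -0.003176
∂h/∂y = (221.27 − 220.16) / (5339197 − 5339112) = +0.01306
|∇h| = √(-0.003176² + 0.01306²) = 0.01344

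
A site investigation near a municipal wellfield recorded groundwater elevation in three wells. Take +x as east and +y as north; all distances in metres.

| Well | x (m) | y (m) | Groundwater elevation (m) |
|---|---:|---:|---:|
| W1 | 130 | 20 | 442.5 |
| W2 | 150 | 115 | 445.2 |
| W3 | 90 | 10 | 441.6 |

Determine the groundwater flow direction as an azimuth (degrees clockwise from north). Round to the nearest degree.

213°

Taking W1 as reference: W2−W1 = (20, 95, +2.7); W3−W1 = (-40, -10, -0.9).
Solve a·Δx + b·Δy = Δh: det = 20·(-10) − (-40)·95 = 3600.
∂h/∂x = [(+2.7)·(-10) − (-0.9)·95] / 3600 = +0.01625
∂h/∂y = [20·(-0.9) − (-40)·(+2.7)] / 3600 = +0.02500
Flow direction (−∇h) has components (-0.01625 E, -0.02500 N).
Azimuth = atan2(E, N) = atan2(-0.01625, -0.02500) = 213.0° ≈ 213°.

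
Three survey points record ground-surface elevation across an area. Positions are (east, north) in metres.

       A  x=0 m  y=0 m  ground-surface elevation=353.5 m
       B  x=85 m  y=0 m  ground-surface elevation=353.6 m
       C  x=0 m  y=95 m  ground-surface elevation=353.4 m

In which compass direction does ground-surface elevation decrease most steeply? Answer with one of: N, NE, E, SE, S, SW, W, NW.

∂z/∂x = (353.6 − 353.5) / (85 − 0) = +0.001176
∂z/∂y = (353.4 − 353.5) / (95 − 0) = -0.001053
Steepest decrease is along −∇f = (-0.001176 E, +0.001053 N) → northwest.

NW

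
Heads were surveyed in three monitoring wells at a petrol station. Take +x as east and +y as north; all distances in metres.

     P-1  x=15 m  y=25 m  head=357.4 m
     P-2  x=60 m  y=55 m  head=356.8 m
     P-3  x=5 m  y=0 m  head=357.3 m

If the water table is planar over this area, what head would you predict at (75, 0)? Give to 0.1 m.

With h = a·x + b·y + c and P-1 as origin, the differences give:
  45·a + 30·b = -0.6
  (-10)·a + (-25)·b = -0.1
Eliminate b (×(-25) and ×30, subtract): -825·a = 18.00 → a = ∂h/∂x = -0.02182
Back-substitute: b = ∂h/∂y = +0.01273.
h(75, 0) = 357.4 + (-0.02182)·(60) + (+0.01273)·(-25) = 357.4 -1.309 -0.318 = 355.773 m.

355.8 m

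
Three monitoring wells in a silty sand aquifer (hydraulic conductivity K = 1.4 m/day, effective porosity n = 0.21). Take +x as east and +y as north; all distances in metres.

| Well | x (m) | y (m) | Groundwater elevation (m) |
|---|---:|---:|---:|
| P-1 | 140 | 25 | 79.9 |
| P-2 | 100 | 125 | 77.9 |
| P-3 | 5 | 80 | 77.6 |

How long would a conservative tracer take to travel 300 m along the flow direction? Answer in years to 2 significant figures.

Differences from P-1: to P-2 (Δx, Δy, Δh) = (-40, 100, -2.0); to P-3 = (-135, 55, -2.3).
Solve a·Δx + b·Δy = Δh: det = (-40)·55 − (-135)·100 = 11300.
∂h/∂x = [(-2.0)·55 − (-2.3)·100] / 11300 = +0.01062
∂h/∂y = [(-40)·(-2.3) − (-135)·(-2.0)] / 11300 = -0.01575
|∇h| = √(0.01062² + -0.01575²) = 0.019
Seepage velocity v = K·i/n = 1.4 × 0.019 / 0.21 = 0.1267 m/day.
t = 300 / 0.1267 = 2368 days = 6.48 years.

6.5 years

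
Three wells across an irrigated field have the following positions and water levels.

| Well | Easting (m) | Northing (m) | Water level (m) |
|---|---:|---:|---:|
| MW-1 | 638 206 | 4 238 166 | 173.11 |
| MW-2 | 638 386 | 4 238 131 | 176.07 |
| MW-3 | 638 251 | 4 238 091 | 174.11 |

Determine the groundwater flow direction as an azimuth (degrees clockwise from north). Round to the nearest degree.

Three-point gradient (reference MW-1): Δ to MW-2 = (180, -35, +2.96), Δ to MW-3 = (45, -75, +1.00).
∂h/∂x = +0.01568, ∂h/∂y = -0.003925 (det = -11925).
Flow direction (−∇h) has components (-0.01568 E, +0.003925 N).
Azimuth = atan2(E, N) = atan2(-0.01568, +0.003925) = 284.1° ≈ 284°.

284°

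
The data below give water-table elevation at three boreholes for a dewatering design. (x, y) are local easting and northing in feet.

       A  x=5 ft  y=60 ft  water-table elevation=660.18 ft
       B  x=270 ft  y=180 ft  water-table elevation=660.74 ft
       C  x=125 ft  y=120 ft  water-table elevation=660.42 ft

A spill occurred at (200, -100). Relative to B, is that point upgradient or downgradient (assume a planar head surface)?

Taking A as reference: B−A = (265, 120, +0.56); C−A = (120, 60, +0.24).
Solve a·Δx + b·Δy = Δh: det = 265·60 − 120·120 = 1500.
∂h/∂x = [(+0.56)·60 − (+0.24)·120] / 1500 = +0.003200
∂h/∂y = [265·(+0.24) − 120·(+0.56)] / 1500 = -0.002400
Head at (200, -100) = 660.18 + (+0.003200)·(195) + (-0.002400)·(-160) = 661.19 ft.
That is higher than the 660.74 ft at B, so the point is upgradient.

upgradient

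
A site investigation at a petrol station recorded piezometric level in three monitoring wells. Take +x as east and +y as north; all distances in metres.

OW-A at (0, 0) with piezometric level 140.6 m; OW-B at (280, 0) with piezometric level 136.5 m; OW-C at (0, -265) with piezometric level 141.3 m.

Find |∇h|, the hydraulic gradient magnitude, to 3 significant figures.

0.0149

∂h/∂x = (136.5 − 140.6) / (280 − 0) = -0.01464
∂h/∂y = (141.3 − 140.6) / (-265 − 0) = -0.002642
|∇h| = √(-0.01464² + -0.002642²) = 0.01488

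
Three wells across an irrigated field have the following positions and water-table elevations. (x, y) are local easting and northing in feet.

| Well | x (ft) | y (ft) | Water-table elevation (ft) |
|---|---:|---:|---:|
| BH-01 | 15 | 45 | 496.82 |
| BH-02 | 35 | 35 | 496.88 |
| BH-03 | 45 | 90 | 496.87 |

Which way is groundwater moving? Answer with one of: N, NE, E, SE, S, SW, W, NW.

W

Taking BH-01 as reference: BH-02−BH-01 = (20, -10, +0.06); BH-03−BH-01 = (30, 45, +0.05).
Solve a·Δx + b·Δy = Δh: det = 20·45 − 30·(-10) = 1200.
∂h/∂x = [(+0.06)·45 − (+0.05)·(-10)] / 1200 = +0.002667
∂h/∂y = [20·(+0.05) − 30·(+0.06)] / 1200 = -0.0006667
Flow = −∇h = (-0.002667 east, +0.0006667 north), which points west.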